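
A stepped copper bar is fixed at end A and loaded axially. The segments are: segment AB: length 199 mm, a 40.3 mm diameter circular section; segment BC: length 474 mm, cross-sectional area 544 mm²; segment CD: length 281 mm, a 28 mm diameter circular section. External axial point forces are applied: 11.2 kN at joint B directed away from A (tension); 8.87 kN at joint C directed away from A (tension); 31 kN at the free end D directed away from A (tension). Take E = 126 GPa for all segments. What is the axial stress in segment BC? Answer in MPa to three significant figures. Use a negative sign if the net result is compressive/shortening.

73.3 MPa

Internal axial forces (sectioning from the free end, tension +): N_CD = 31 kN, N_BC = 39.87 kN, N_AB = 51.07 kN.
σ_BC = N_BC/A_BC = 39870/544 = 73.29 MPa.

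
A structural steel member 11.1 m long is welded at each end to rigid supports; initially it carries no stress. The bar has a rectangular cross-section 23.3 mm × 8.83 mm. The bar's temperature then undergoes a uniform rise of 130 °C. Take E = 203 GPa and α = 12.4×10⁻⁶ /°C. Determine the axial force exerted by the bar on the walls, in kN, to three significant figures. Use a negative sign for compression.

-67.3 kN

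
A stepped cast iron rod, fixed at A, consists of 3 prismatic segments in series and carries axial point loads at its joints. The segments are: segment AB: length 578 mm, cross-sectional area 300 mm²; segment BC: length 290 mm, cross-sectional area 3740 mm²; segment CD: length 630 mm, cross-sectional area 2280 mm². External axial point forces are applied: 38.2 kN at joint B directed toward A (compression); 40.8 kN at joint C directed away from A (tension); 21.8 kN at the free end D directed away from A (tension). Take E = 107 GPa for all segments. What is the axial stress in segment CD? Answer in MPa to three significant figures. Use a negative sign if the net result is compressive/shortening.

9.56 MPa

Internal axial forces (sectioning from the free end, tension +): N_CD = 21.8 kN, N_BC = 62.6 kN, N_AB = 24.4 kN.
σ_CD = N_CD/A_CD = 21800/2280 = 9.561 MPa.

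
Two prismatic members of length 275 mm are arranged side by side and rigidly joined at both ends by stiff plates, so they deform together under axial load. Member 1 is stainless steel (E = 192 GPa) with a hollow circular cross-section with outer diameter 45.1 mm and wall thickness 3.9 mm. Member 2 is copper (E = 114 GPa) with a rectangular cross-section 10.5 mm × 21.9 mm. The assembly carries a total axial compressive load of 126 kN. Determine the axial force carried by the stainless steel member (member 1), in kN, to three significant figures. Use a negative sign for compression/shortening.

A_1 = 504.8 mm².
A_2 = 229.9 mm².
Equal strain + equilibrium ⇒ each member carries load in proportion to AE: A₁E₁ = 96920000 N, A₂E₂ = 26210000 N, ΣAE = 123100000 N.
F₁ = P·A₁E₁/ΣAE = -126000·96920000/123100000 = -99180 N.

-99.2 kN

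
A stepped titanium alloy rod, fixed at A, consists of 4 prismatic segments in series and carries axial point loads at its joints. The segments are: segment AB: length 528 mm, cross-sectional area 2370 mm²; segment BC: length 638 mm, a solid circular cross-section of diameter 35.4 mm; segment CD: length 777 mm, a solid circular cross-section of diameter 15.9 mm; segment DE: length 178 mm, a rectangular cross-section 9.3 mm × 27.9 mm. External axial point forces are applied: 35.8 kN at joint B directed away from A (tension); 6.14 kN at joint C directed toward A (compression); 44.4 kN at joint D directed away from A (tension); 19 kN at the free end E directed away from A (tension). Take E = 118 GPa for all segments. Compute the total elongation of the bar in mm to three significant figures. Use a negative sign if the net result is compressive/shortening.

Internal axial forces (sectioning from the free end, tension +): N_DE = 19 kN, N_CD = 63.4 kN, N_BC = 57.26 kN, N_AB = 93.06 kN.
A_BC = 984.2 mm².
A_CD = 198.6 mm².
A_DE = 259.5 mm².
δ_AB = 93060·528/(2370·118000) = 0.1757 mm
δ_BC = 57260·638/(984.2·118000) = 0.3146 mm
δ_CD = 63400·777/(198.6·118000) = 2.103 mm
δ_DE = 19000·178/(259.5·118000) = 0.1105 mm
δ = Σδ_i = 2.703 mm.

2.70 mm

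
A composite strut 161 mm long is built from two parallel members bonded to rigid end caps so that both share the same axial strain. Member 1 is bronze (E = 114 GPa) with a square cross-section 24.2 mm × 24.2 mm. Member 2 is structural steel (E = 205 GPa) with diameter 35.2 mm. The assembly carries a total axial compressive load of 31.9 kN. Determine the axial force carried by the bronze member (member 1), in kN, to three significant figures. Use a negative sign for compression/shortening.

A_1 = 585.6 mm².
A_2 = 973.1 mm².
Equal strain + equilibrium ⇒ each member carries load in proportion to AE: A₁E₁ = 66760000 N, A₂E₂ = 199500000 N, ΣAE = 266300000 N.
F₁ = P·A₁E₁/ΣAE = -31900·66760000/266300000 = -7999 N.

-8.00 kN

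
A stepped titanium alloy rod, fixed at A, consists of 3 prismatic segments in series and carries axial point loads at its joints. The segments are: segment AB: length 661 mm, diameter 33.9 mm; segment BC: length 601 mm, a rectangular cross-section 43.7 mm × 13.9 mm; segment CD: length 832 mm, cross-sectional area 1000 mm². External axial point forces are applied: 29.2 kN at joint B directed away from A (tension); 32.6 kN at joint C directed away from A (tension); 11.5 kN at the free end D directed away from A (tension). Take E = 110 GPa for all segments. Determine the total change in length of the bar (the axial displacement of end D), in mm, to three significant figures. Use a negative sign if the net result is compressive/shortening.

0.972 mm

Internal axial forces (sectioning from the free end, tension +): N_CD = 11.5 kN, N_BC = 44.1 kN, N_AB = 73.3 kN.
A_AB = 902.6 mm².
A_BC = 607.4 mm².
δ_AB = 73300·661/(902.6·110000) = 0.488 mm
δ_BC = 44100·601/(607.4·110000) = 0.3967 mm
δ_CD = 11500·832/(1000·110000) = 0.08698 mm
δ = Σδ_i = 0.9717 mm.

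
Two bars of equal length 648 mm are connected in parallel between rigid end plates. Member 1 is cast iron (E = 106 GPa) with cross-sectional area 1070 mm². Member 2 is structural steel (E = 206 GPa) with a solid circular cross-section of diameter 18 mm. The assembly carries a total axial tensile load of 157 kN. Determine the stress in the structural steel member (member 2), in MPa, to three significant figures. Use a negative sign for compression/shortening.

A_2 = 254.5 mm².
Equal strain + equilibrium ⇒ each member carries load in proportion to AE: A₁E₁ = 113400000 N, A₂E₂ = 52420000 N, ΣAE = 165800000 N.
σ₂ = P·E₂/ΣAE = 157000·206000/165800000 = 195 MPa.

195 MPa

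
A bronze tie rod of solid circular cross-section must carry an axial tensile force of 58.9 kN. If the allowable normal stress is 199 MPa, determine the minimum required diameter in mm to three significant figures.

Required area A ≥ P/σ_allow = 58900/199 = 296 mm².
For a solid circular section, d ≥ √(4A/π) = 19.41 mm.

19.4 mm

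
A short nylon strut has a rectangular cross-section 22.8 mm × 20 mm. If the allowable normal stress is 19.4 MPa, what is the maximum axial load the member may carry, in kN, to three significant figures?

A = 456 mm².
P_max = σ_allow · A = 19.4 · 456 = 8846 N = 8.846 kN.

8.85 kN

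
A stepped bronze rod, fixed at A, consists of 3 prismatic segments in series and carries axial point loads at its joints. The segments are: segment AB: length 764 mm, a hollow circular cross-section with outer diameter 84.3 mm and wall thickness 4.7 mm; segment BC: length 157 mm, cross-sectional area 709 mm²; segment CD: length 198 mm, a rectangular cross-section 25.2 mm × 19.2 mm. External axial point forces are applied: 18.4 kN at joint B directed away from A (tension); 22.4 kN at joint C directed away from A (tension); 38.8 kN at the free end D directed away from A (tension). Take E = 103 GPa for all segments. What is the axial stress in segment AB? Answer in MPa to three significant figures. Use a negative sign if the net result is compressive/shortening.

67.7 MPa

Internal axial forces (sectioning from the free end, tension +): N_CD = 38.8 kN, N_BC = 61.2 kN, N_AB = 79.6 kN.
A_AB = 1175 mm².
σ_AB = N_AB/A_AB = 79600/1175 = 67.73 MPa.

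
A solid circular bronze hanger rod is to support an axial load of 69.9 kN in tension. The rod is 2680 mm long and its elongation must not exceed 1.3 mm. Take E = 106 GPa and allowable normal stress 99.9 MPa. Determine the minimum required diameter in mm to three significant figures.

Required area A ≥ P/σ_allow = 69900/99.9 = 699.7 mm².
For a solid circular section, d ≥ √(4A/π) = 29.85 mm.
Elongation limit: A ≥ PL/(Eδ_allow) = 69900·2680/(106000·1.3) = 1359 mm² ⇒ d ≥ 41.6 mm.
The elongation limit governs.

41.6 mm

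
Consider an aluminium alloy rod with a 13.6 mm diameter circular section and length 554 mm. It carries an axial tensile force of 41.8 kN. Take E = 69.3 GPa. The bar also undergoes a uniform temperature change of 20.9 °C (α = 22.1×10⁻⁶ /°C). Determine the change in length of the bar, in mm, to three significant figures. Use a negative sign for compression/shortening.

2.56 mm

A = 145.3 mm².
δ_mech = NL/(AE) = 41800·554/(145.3·69300) = 2.3 mm.
δ_thermal = αLΔT = 22.1e-6·554·20.9 = 0.2559 mm.
δ = δ_mech + δ_thermal = 2.556 mm.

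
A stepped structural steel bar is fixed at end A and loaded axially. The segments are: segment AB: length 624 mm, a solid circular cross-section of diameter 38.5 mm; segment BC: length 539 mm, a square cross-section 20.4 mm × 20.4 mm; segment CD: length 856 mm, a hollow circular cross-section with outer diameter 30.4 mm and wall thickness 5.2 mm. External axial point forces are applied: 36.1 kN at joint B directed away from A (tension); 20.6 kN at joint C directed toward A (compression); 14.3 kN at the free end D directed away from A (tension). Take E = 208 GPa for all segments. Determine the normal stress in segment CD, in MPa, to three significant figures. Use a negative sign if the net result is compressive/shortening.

34.7 MPa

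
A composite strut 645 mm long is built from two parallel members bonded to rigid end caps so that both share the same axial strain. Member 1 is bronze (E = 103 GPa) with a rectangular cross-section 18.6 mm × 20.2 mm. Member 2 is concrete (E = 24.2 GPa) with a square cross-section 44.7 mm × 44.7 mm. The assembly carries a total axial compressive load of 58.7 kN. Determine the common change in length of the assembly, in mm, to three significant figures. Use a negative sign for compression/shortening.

-0.435 mm

A_1 = 375.7 mm².
A_2 = 1998 mm².
Equal strain + equilibrium ⇒ each member carries load in proportion to AE: A₁E₁ = 38700000 N, A₂E₂ = 48350000 N, ΣAE = 87050000 N.
δ = PL/ΣAE = -58700·645/87050000 = -0.4349 mm.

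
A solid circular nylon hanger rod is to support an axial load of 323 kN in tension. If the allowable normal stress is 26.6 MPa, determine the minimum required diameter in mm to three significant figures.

124 mm

Required area A ≥ P/σ_allow = 323000/26.6 = 12140 mm².
For a solid circular section, d ≥ √(4A/π) = 124.3 mm.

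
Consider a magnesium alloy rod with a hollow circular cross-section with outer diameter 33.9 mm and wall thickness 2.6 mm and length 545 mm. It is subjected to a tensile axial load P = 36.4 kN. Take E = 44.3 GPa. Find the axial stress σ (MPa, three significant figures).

142 MPa

A = 255.7 mm².
σ = N/A = 36400/255.7 = 142.4 MPa.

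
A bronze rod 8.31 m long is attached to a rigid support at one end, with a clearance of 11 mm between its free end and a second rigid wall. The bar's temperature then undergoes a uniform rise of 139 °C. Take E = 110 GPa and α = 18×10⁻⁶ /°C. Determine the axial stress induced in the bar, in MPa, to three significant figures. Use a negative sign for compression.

Free thermal expansion αLΔT = 18e-6 · 8310 · 139 = 20.79 mm.
The walls engage after the gap closes; constrained expansion = 20.79 − 11 = 9.792 mm.
The walls impose strain ε = −(9.792)/8310 = -1.1783e-03; σ = Eε = 110000 · -1.1783e-03 = -129.6 MPa.

-130 MPa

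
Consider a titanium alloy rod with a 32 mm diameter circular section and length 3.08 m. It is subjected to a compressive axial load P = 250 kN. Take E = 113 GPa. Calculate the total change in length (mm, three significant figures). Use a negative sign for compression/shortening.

-8.47 mm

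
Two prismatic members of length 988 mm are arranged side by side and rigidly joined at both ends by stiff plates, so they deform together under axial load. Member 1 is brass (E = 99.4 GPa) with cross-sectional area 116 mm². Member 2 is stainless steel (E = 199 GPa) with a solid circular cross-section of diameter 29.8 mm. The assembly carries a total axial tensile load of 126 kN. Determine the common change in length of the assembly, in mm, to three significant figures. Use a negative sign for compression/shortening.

0.828 mm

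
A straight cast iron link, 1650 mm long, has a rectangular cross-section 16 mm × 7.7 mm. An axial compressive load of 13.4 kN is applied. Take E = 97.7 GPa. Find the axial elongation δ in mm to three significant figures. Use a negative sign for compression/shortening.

-1.84 mm

A = 123.2 mm².
δ_mech = NL/(AE) = -13400·1650/(123.2·97700) = -1.837 mm.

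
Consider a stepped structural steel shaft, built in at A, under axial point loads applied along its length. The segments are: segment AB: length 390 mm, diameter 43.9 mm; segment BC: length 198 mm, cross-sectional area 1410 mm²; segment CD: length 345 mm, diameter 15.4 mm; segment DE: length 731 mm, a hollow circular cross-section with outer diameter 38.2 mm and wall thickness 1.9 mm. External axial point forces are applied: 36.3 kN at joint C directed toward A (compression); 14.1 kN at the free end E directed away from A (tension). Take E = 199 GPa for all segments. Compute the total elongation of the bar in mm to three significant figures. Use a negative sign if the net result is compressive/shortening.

0.326 mm

Internal axial forces (sectioning from the free end, tension +): N_DE = 14.1 kN, N_CD = 14.1 kN, N_BC = -22.2 kN, N_AB = -22.2 kN.
A_AB = 1514 mm².
A_CD = 186.3 mm².
A_DE = 216.7 mm².
δ_AB = -22200·390/(1514·199000) = -0.02874 mm
δ_BC = -22200·198/(1410·199000) = -0.01567 mm
δ_CD = 14100·345/(186.3·199000) = 0.1312 mm
δ_DE = 14100·731/(216.7·199000) = 0.239 mm
δ = Σδ_i = 0.3259 mm.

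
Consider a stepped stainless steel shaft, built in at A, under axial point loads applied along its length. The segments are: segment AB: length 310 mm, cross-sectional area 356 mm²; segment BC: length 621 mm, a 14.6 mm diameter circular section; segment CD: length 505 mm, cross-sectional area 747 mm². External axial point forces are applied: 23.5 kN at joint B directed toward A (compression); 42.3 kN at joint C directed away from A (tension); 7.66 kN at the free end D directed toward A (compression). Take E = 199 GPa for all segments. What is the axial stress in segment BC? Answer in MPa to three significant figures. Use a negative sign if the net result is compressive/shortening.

Internal axial forces (sectioning from the free end, tension +): N_CD = -7.66 kN, N_BC = 34.64 kN, N_AB = 11.14 kN.
A_BC = 167.4 mm².
σ_BC = N_BC/A_BC = 34640/167.4 = 206.9 MPa.

207 MPa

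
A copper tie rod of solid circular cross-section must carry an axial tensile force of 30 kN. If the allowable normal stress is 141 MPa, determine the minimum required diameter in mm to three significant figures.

Required area A ≥ P/σ_allow = 30000/141 = 212.8 mm².
For a solid circular section, d ≥ √(4A/π) = 16.46 mm.

16.5 mm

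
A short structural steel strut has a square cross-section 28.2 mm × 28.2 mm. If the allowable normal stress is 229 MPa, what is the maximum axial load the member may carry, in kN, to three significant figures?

182 kN

A = 795.2 mm².
P_max = σ_allow · A = 229 · 795.2 = 182100 N = 182.1 kN.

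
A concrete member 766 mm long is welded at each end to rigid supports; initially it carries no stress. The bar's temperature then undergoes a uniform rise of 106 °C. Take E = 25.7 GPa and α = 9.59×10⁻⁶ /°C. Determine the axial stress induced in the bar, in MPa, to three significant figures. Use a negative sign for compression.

Free thermal expansion αLΔT = 9.59e-6 · 766 · 106 = 0.7787 mm.
The walls impose strain ε = −(0.7787)/766 = -1.0165e-03; σ = Eε = 25700 · -1.0165e-03 = -26.13 MPa.

-26.1 MPa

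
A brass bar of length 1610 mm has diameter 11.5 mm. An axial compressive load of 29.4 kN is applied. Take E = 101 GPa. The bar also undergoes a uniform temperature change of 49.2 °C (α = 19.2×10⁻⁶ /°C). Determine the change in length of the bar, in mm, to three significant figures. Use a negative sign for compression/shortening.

-2.99 mm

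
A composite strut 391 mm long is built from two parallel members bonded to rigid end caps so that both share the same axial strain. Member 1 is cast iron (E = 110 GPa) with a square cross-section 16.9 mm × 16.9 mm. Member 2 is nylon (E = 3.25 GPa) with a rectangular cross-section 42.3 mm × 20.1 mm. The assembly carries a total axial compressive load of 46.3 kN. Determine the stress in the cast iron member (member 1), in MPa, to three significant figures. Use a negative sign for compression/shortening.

A_1 = 285.6 mm².
A_2 = 850.2 mm².
Equal strain + equilibrium ⇒ each member carries load in proportion to AE: A₁E₁ = 31420000 N, A₂E₂ = 2763000 N, ΣAE = 34180000 N.
σ₁ = P·E₁/ΣAE = -46300·110000/34180000 = -149 MPa.

-149 MPa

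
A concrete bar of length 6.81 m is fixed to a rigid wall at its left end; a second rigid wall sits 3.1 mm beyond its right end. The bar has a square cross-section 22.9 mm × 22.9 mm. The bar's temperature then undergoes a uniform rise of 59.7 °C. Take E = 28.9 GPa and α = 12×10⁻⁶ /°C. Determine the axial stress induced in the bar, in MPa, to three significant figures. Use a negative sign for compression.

Free thermal expansion αLΔT = 12e-6 · 6810 · 59.7 = 4.879 mm.
The walls engage after the gap closes; constrained expansion = 4.879 − 3.1 = 1.779 mm.
The walls impose strain ε = −(1.779)/6810 = -2.6119e-04; σ = Eε = 28900 · -2.6119e-04 = -7.548 MPa.

-7.55 MPa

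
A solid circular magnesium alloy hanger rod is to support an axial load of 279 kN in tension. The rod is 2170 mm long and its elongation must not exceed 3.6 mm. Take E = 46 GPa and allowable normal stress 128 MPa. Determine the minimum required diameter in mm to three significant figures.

68.2 mm

Required area A ≥ P/σ_allow = 279000/128 = 2180 mm².
For a solid circular section, d ≥ √(4A/π) = 52.68 mm.
Elongation limit: A ≥ PL/(Eδ_allow) = 279000·2170/(46000·3.6) = 3656 mm² ⇒ d ≥ 68.23 mm.
The elongation limit governs.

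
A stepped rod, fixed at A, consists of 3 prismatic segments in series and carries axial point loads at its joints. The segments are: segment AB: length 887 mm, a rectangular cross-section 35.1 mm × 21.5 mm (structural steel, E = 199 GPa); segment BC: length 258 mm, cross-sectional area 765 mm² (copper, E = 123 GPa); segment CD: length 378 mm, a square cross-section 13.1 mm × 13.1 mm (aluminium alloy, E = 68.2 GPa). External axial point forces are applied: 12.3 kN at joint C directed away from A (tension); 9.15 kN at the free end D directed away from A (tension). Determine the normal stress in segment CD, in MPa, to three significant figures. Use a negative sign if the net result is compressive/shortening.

Internal axial forces (sectioning from the free end, tension +): N_CD = 9.15 kN, N_BC = 21.45 kN, N_AB = 21.45 kN.
A_CD = 171.6 mm².
σ_CD = N_CD/A_CD = 9150/171.6 = 53.32 MPa.

53.3 MPa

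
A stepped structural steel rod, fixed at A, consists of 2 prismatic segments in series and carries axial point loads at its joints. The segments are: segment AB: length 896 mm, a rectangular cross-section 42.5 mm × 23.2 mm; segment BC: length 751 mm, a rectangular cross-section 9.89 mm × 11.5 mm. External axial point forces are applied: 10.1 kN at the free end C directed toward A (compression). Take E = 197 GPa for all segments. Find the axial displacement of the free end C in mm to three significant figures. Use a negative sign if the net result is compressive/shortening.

-0.385 mm

Internal axial forces (sectioning from the free end, tension +): N_BC = -10.1 kN, N_AB = -10.1 kN.
A_AB = 986 mm².
A_BC = 113.7 mm².
δ_AB = -10100·896/(986·197000) = -0.04659 mm
δ_BC = -10100·751/(113.7·197000) = -0.3385 mm
δ = Σδ_i = -0.3851 mm.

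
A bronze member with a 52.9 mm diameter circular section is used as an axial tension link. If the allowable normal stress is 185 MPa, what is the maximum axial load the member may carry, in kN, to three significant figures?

407 kN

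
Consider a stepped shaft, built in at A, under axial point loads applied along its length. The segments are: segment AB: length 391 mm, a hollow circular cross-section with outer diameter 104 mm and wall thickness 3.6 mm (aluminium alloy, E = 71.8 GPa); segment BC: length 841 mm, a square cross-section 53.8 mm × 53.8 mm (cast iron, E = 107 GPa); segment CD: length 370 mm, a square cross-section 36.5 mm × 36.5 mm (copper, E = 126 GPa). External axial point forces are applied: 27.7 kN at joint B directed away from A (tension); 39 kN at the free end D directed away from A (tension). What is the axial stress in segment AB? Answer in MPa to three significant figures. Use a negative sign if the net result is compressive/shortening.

58.7 MPa

Internal axial forces (sectioning from the free end, tension +): N_CD = 39 kN, N_BC = 39 kN, N_AB = 66.7 kN.
A_AB = 1135 mm².
σ_AB = N_AB/A_AB = 66700/1135 = 58.74 MPa.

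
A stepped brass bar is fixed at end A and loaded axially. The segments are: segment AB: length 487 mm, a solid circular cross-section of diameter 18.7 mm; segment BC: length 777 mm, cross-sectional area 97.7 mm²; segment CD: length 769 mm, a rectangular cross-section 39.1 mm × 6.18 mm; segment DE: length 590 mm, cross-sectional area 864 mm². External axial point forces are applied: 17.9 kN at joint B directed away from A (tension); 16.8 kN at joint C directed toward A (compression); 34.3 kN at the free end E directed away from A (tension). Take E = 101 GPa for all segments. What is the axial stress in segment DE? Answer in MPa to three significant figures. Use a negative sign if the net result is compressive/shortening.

Internal axial forces (sectioning from the free end, tension +): N_DE = 34.3 kN, N_CD = 34.3 kN, N_BC = 17.5 kN, N_AB = 35.4 kN.
σ_DE = N_DE/A_DE = 34300/864 = 39.7 MPa.

39.7 MPa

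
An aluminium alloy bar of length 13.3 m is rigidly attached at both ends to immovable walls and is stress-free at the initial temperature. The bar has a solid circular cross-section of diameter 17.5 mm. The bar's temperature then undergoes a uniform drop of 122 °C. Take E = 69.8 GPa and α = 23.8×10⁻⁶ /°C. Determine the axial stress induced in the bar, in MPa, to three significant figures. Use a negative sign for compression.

203 MPa

Free thermal expansion αLΔT = 23.8e-6 · 13300 · -122 = -38.62 mm.
The walls impose strain ε = −(-38.62)/13300 = 2.9036e-03; σ = Eε = 69800 · 2.9036e-03 = 202.7 MPa.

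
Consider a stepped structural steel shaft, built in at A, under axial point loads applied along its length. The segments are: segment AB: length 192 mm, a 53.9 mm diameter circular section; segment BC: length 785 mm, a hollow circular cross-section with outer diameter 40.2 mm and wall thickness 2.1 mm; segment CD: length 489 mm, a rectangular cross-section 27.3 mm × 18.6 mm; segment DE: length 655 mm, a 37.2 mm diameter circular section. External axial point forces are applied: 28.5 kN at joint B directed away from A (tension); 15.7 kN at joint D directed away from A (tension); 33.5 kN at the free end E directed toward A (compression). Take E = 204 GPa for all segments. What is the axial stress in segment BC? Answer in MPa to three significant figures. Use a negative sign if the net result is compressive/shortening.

-70.8 MPa

Internal axial forces (sectioning from the free end, tension +): N_DE = -33.5 kN, N_CD = -17.8 kN, N_BC = -17.8 kN, N_AB = 10.7 kN.
A_BC = 251.4 mm².
σ_BC = N_BC/A_BC = -17800/251.4 = -70.82 MPa.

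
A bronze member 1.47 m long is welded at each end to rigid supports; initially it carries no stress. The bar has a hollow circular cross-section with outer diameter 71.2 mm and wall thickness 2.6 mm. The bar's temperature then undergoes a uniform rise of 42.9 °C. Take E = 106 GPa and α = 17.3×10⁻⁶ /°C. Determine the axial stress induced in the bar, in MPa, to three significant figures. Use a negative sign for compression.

Free thermal expansion αLΔT = 17.3e-6 · 1470 · 42.9 = 1.091 mm.
The walls impose strain ε = −(1.091)/1470 = -7.4217e-04; σ = Eε = 106000 · -7.4217e-04 = -78.67 MPa.

-78.7 MPa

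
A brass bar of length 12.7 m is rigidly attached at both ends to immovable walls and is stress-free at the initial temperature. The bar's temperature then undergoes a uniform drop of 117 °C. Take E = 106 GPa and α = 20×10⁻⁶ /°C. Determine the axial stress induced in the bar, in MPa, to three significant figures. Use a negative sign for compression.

Free thermal expansion αLΔT = 20e-6 · 12700 · -117 = -29.72 mm.
The walls impose strain ε = −(-29.72)/12700 = 2.3400e-03; σ = Eε = 106000 · 2.3400e-03 = 248 MPa.

248 MPa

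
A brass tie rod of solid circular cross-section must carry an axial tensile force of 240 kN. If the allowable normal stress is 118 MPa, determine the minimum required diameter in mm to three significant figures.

50.9 mm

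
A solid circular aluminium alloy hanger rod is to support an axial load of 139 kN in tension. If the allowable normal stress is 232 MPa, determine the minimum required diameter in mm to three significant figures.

Required area A ≥ P/σ_allow = 139000/232 = 599.1 mm².
For a solid circular section, d ≥ √(4A/π) = 27.62 mm.

27.6 mm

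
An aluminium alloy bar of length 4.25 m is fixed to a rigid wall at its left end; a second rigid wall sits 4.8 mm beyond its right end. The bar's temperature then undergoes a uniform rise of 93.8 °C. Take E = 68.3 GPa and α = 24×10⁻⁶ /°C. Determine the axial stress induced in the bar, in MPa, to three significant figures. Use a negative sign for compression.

-76.6 MPa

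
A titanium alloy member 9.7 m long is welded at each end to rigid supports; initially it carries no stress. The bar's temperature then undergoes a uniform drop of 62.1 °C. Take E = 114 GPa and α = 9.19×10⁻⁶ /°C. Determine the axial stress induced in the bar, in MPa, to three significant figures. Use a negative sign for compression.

65.1 MPa

Free thermal expansion αLΔT = 9.19e-6 · 9700 · -62.1 = -5.536 mm.
The walls impose strain ε = −(-5.536)/9700 = 5.7070e-04; σ = Eε = 114000 · 5.7070e-04 = 65.06 MPa.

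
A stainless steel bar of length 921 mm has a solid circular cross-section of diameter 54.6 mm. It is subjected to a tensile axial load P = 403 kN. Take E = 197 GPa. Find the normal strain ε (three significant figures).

8.74e-04

A = 2341 mm².
σ = N/A = 172.1 MPa; ε = σ/E = 172.1/197000 = 8.737e-04.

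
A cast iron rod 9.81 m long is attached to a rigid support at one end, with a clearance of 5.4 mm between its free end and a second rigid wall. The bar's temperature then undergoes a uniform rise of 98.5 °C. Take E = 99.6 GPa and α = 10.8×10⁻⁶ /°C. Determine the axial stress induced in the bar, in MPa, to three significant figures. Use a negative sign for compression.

-51.1 MPa

Free thermal expansion αLΔT = 10.8e-6 · 9810 · 98.5 = 10.44 mm.
The walls engage after the gap closes; constrained expansion = 10.44 − 5.4 = 5.036 mm.
The walls impose strain ε = −(5.036)/9810 = -5.1334e-04; σ = Eε = 99600 · -5.1334e-04 = -51.13 MPa.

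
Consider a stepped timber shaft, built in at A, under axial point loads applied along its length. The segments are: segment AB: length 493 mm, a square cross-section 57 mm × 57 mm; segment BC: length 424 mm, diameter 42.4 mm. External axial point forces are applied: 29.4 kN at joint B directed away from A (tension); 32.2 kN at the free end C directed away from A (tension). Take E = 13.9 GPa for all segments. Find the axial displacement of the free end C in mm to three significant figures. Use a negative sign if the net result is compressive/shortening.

1.37 mm

Internal axial forces (sectioning from the free end, tension +): N_BC = 32.2 kN, N_AB = 61.6 kN.
A_AB = 3249 mm².
A_BC = 1412 mm².
δ_AB = 61600·493/(3249·13900) = 0.6725 mm
δ_BC = 32200·424/(1412·13900) = 0.6956 mm
δ = Σδ_i = 1.368 mm.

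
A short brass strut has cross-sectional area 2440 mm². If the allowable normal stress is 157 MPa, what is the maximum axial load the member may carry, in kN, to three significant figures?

P_max = σ_allow · A = 157 · 2440 = 383100 N = 383.1 kN.

383 kN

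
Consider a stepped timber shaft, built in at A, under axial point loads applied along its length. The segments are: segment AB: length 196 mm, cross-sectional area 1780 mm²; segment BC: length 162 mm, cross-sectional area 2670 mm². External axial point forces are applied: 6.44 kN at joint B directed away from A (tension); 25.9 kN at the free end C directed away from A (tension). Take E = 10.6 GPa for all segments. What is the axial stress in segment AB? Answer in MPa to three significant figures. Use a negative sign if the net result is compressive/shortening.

18.2 MPa

Internal axial forces (sectioning from the free end, tension +): N_BC = 25.9 kN, N_AB = 32.34 kN.
σ_AB = N_AB/A_AB = 32340/1780 = 18.17 MPa.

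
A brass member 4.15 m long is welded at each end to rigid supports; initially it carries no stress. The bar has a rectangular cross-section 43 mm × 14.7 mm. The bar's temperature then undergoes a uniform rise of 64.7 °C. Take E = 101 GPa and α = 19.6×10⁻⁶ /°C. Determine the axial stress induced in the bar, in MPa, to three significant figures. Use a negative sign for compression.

-128 MPa

Free thermal expansion αLΔT = 19.6e-6 · 4150 · 64.7 = 5.263 mm.
The walls impose strain ε = −(5.263)/4150 = -1.2681e-03; σ = Eε = 101000 · -1.2681e-03 = -128.1 MPa.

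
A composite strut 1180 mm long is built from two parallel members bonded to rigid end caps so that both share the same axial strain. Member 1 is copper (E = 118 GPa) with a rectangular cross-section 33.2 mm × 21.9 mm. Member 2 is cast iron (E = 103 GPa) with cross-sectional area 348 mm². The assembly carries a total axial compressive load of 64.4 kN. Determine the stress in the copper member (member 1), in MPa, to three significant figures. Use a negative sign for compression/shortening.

-62.5 MPa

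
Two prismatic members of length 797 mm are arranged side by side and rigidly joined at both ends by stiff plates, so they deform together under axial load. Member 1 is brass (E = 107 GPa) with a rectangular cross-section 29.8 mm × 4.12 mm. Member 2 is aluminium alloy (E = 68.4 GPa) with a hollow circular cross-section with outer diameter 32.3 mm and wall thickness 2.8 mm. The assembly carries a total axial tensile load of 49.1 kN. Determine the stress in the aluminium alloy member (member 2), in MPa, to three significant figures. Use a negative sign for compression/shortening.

109 MPa

A_1 = 122.8 mm².
A_2 = 259.5 mm².
Equal strain + equilibrium ⇒ each member carries load in proportion to AE: A₁E₁ = 13140000 N, A₂E₂ = 17750000 N, ΣAE = 30890000 N.
σ₂ = P·E₂/ΣAE = 49100·68400/30890000 = 108.7 MPa.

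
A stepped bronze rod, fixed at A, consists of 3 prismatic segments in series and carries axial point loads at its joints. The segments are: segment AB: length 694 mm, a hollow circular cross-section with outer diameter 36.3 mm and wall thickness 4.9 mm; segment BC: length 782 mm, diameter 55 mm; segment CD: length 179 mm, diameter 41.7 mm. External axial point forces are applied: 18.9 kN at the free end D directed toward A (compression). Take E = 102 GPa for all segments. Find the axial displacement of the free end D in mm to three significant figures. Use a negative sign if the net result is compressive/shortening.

Internal axial forces (sectioning from the free end, tension +): N_CD = -18.9 kN, N_BC = -18.9 kN, N_AB = -18.9 kN.
A_AB = 483.4 mm².
A_BC = 2376 mm².
A_CD = 1366 mm².
δ_AB = -18900·694/(483.4·102000) = -0.266 mm
δ_BC = -18900·782/(2376·102000) = -0.06099 mm
δ_CD = -18900·179/(1366·102000) = -0.02429 mm
δ = Σδ_i = -0.3513 mm.

-0.351 mm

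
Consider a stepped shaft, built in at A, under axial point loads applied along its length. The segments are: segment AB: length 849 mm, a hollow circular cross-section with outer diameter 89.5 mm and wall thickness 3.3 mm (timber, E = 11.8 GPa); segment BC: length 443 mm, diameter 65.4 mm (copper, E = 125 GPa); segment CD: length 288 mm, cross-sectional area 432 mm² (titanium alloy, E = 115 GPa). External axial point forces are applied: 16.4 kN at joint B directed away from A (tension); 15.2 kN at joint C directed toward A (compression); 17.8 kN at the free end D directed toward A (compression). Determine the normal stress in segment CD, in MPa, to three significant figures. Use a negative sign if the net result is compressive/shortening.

-41.2 MPa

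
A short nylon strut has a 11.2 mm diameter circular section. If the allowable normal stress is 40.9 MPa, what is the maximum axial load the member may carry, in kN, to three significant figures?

4.03 kN

A = 98.52 mm².
P_max = σ_allow · A = 40.9 · 98.52 = 4029 N = 4.029 kN.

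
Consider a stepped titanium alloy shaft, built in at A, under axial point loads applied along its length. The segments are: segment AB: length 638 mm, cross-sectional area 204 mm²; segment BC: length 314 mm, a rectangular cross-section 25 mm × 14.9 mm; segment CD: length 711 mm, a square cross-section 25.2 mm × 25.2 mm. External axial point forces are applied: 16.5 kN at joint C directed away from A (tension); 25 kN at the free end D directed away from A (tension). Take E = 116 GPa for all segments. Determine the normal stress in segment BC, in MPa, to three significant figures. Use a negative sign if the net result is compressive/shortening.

Internal axial forces (sectioning from the free end, tension +): N_CD = 25 kN, N_BC = 41.5 kN, N_AB = 41.5 kN.
A_BC = 372.5 mm².
σ_BC = N_BC/A_BC = 41500/372.5 = 111.4 MPa.

111 MPa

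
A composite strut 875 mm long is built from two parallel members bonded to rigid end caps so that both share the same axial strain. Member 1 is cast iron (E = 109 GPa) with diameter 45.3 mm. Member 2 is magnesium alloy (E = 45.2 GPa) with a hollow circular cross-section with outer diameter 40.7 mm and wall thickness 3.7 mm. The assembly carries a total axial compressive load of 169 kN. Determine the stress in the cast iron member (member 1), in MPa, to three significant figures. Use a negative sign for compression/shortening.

-94.4 MPa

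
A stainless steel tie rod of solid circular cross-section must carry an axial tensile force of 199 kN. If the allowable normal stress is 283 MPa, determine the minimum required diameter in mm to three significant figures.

Required area A ≥ P/σ_allow = 199000/283 = 703.2 mm².
For a solid circular section, d ≥ √(4A/π) = 29.92 mm.

29.9 mm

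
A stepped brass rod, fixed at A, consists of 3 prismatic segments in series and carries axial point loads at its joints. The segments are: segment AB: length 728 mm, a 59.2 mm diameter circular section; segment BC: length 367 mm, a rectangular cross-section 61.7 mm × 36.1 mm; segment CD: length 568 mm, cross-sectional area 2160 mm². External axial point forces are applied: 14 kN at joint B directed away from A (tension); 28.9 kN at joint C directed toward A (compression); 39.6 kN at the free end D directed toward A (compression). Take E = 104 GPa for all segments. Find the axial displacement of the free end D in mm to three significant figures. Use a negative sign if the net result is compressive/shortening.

Internal axial forces (sectioning from the free end, tension +): N_CD = -39.6 kN, N_BC = -68.5 kN, N_AB = -54.5 kN.
A_AB = 2753 mm².
A_BC = 2227 mm².
δ_AB = -54500·728/(2753·104000) = -0.1386 mm
δ_BC = -68500·367/(2227·104000) = -0.1085 mm
δ_CD = -39600·568/(2160·104000) = -0.1001 mm
δ = Σδ_i = -0.3473 mm.

-0.347 mm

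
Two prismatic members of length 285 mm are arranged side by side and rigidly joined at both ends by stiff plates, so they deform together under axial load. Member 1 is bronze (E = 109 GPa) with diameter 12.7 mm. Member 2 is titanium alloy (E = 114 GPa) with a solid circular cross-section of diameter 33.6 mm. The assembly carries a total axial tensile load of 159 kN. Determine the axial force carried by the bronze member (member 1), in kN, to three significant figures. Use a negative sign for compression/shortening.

A_1 = 126.7 mm².
A_2 = 886.7 mm².
Equal strain + equilibrium ⇒ each member carries load in proportion to AE: A₁E₁ = 13810000 N, A₂E₂ = 101100000 N, ΣAE = 114900000 N.
F₁ = P·A₁E₁/ΣAE = 159000·13810000/114900000 = 19110 N.

19.1 kN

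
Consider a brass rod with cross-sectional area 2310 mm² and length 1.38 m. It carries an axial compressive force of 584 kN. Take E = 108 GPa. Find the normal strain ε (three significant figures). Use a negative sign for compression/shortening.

σ = N/A = -252.8 MPa; ε = σ/E = -252.8/108000 = -2.341e-03.

-0.00234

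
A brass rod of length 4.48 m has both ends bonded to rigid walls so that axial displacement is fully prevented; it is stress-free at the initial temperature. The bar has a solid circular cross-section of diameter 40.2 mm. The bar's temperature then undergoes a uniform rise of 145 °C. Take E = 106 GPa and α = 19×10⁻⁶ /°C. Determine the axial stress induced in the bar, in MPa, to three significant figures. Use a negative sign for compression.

-292 MPa

Free thermal expansion αLΔT = 19e-6 · 4480 · 145 = 12.34 mm.
The walls impose strain ε = −(12.34)/4480 = -2.7550e-03; σ = Eε = 106000 · -2.7550e-03 = -292 MPa.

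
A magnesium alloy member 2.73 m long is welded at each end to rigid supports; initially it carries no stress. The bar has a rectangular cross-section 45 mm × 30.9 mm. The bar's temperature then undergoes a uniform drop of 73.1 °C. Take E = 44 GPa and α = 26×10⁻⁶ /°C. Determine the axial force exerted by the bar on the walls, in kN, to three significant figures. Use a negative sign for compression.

116 kN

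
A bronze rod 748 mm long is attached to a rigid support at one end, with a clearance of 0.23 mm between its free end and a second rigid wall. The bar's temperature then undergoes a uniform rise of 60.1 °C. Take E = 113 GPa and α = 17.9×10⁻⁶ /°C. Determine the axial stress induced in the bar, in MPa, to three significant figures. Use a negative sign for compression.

Free thermal expansion αLΔT = 17.9e-6 · 748 · 60.1 = 0.8047 mm.
The walls engage after the gap closes; constrained expansion = 0.8047 − 0.23 = 0.5747 mm.
The walls impose strain ε = −(0.5747)/748 = -7.6830e-04; σ = Eε = 113000 · -7.6830e-04 = -86.82 MPa.

-86.8 MPa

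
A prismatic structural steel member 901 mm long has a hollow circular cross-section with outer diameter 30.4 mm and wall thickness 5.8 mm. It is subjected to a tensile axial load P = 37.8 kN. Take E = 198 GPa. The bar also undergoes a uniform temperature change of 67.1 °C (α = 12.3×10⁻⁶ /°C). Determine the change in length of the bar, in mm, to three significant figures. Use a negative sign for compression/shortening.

A = 448.2 mm².
δ_mech = NL/(AE) = 37800·901/(448.2·198000) = 0.3837 mm.
δ_thermal = αLΔT = 12.3e-6·901·67.1 = 0.7436 mm.
δ = δ_mech + δ_thermal = 1.127 mm.

1.13 mm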